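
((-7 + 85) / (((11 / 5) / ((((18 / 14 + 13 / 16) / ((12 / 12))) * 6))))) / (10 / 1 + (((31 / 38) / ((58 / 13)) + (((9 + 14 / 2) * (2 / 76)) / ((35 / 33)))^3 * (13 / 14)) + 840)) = 390809765653125 / 744448076780287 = 0.52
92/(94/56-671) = -2576/18741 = -0.14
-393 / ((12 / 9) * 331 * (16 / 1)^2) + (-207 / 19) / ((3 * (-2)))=1.81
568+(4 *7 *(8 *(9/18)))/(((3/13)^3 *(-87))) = 1088168/2349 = 463.25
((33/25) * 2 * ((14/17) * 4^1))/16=231/425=0.54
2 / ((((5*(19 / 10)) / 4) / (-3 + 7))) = 64 / 19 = 3.37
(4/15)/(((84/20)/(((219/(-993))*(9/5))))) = -292/11585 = -0.03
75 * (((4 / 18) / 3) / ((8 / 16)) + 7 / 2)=273.61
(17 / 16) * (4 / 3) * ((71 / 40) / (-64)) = -1207 / 30720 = -0.04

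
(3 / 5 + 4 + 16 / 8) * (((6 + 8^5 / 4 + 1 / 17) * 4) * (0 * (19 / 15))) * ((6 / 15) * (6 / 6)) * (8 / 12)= 0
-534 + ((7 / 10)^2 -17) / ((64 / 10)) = -343411 / 640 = -536.58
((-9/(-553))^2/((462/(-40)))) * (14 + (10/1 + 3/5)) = -13284/23547293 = -0.00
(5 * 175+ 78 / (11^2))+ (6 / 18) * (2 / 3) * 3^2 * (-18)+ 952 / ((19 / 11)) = 3197455 / 2299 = 1390.80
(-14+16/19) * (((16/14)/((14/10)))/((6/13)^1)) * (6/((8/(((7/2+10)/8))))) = -219375/7448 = -29.45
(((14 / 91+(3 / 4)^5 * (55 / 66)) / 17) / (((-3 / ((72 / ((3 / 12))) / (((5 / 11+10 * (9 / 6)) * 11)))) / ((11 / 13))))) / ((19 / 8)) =-308913 / 74238320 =-0.00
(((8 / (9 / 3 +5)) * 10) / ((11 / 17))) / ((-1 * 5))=-34 / 11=-3.09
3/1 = 3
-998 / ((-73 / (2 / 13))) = 1996 / 949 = 2.10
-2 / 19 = -0.11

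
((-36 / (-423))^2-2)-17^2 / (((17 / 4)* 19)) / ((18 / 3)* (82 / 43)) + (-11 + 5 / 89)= -6087510259 / 459456537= -13.25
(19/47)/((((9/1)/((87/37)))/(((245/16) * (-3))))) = -134995/27824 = -4.85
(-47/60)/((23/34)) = -799/690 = -1.16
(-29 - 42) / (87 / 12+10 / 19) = -9.13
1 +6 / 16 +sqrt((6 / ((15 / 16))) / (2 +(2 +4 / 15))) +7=9.60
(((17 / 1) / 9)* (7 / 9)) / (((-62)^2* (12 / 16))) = 119 / 233523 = 0.00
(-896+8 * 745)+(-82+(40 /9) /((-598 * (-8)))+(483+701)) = 33185417 /5382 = 6166.00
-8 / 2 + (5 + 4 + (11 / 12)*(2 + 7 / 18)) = 1553 / 216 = 7.19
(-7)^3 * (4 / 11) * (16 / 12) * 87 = -159152 / 11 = -14468.36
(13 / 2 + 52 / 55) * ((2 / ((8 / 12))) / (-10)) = -2457 / 1100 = -2.23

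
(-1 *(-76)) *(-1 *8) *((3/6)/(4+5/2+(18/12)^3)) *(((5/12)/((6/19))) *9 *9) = -259920/79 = -3290.13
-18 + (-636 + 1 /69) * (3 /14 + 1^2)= -109057 /138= -790.27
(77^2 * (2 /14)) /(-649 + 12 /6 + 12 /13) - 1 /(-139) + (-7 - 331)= -396123948 /1167461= -339.30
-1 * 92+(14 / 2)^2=-43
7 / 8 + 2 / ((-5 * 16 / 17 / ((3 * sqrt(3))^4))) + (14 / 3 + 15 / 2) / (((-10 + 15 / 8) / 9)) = -83831 / 260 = -322.43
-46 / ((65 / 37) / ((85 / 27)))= -28934 / 351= -82.43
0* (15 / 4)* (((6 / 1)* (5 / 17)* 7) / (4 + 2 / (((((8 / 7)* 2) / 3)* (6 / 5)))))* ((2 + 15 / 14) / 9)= 0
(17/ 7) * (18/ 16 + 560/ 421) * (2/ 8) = 140573/ 94304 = 1.49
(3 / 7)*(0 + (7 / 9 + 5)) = 52 / 21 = 2.48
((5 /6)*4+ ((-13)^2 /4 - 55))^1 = -9.42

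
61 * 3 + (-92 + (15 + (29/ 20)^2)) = 43241/ 400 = 108.10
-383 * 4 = -1532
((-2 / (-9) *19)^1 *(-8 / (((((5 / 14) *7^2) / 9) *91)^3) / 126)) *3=-32832 / 226165496375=-0.00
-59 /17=-3.47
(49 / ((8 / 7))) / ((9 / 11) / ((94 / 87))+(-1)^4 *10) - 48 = -39965 / 908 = -44.01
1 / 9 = 0.11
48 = 48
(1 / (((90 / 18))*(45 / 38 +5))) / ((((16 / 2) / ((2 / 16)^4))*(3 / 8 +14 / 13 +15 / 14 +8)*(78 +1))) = 1729 / 1456399001600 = 0.00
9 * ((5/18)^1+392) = 7061/2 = 3530.50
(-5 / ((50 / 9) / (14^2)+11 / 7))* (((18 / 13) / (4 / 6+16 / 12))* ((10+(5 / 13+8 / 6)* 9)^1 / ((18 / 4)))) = -2919420 / 238459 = -12.24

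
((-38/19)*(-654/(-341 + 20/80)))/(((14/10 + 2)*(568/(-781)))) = 35970/23171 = 1.55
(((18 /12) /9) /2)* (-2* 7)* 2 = -2.33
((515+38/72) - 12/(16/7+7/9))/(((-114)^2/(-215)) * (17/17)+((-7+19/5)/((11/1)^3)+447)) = 1017222426715/768569632668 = 1.32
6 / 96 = 1 / 16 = 0.06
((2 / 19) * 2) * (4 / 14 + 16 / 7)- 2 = -194 / 133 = -1.46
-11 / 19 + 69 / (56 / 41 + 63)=24722 / 50141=0.49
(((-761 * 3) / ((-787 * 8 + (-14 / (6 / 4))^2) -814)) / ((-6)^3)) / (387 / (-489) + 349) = -124043 / 28699569184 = -0.00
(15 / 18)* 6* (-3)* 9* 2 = -270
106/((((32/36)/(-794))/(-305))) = 57757545/2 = 28878772.50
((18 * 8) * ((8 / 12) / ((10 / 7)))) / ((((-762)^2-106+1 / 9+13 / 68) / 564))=115976448 / 1776447205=0.07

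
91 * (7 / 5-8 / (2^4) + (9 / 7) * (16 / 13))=225.90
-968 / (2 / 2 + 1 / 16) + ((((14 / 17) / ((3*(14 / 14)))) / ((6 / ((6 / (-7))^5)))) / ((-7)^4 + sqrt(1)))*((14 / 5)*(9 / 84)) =-223306062088 / 245106085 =-911.06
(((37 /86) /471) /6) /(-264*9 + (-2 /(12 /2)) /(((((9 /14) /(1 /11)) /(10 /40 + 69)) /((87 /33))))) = -13431 /210374864530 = -0.00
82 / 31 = 2.65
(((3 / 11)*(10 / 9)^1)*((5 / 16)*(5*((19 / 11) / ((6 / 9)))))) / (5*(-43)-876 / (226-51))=-415625 / 74537936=-0.01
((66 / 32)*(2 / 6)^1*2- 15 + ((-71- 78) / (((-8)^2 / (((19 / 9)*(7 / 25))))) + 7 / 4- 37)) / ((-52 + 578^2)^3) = -723617 / 536693967389963059200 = -0.00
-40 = -40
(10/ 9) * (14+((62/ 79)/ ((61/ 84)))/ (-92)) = 15504160/ 997533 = 15.54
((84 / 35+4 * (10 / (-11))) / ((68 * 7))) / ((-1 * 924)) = 1 / 355740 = 0.00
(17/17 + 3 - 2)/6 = 1/3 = 0.33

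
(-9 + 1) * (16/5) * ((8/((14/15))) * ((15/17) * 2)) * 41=-1889280/119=-15876.30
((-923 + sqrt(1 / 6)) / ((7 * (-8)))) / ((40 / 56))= 923 / 40-sqrt(6) / 240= 23.06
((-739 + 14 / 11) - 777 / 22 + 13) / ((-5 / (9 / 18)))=16721 / 220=76.00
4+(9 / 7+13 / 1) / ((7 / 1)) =296 / 49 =6.04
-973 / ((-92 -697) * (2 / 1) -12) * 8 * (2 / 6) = 3892 / 2385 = 1.63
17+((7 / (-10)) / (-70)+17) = 3401 / 100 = 34.01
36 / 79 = 0.46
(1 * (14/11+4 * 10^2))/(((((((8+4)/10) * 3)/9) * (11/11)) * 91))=11035/1001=11.02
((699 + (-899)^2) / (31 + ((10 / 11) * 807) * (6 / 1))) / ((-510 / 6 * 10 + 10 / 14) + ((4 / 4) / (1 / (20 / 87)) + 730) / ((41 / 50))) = 44434333020 / 10041694057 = 4.42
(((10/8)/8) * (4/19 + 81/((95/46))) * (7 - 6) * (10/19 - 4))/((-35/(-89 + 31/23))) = -2225124/41515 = -53.60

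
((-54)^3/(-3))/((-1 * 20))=-13122/5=-2624.40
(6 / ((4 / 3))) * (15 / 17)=135 / 34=3.97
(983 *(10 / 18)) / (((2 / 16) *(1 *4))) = 9830 / 9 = 1092.22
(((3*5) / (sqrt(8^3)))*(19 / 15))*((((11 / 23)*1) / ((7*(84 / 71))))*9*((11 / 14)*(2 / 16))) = 489687*sqrt(2) / 16156672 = 0.04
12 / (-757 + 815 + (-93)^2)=12 / 8707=0.00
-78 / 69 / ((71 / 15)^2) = -5850 / 115943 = -0.05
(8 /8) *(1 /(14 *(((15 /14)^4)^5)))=5976303958948914397184 /332525673007965087890625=0.02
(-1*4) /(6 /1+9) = -4 /15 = -0.27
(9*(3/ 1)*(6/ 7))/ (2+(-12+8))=-81/ 7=-11.57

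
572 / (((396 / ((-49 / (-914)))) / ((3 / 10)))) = 637 / 27420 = 0.02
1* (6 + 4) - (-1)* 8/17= 178/17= 10.47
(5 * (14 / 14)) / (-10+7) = -5 / 3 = -1.67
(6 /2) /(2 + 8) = 3 /10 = 0.30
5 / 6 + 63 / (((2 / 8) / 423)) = 639581 / 6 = 106596.83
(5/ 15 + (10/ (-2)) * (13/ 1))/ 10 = -97/ 15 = -6.47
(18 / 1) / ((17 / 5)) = 90 / 17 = 5.29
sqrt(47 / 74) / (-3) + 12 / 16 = 3 / 4 - sqrt(3478) / 222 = 0.48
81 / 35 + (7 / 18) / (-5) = 1409 / 630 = 2.24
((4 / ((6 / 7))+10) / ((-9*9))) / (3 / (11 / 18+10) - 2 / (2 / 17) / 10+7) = -84040 / 2591109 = -0.03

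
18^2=324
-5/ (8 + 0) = -5/ 8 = -0.62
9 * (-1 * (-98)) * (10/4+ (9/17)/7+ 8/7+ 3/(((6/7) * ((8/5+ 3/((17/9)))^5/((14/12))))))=3290.64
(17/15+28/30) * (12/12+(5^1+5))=341/15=22.73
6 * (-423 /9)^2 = 13254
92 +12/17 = 1576/17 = 92.71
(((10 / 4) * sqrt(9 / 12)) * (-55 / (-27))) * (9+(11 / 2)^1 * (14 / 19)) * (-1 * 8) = -136400 * sqrt(3) / 513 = -460.53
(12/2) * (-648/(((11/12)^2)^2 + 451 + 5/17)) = -1370566656/159335489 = -8.60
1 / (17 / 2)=0.12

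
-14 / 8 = -7 / 4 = -1.75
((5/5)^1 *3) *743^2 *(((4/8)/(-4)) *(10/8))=-8280735/32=-258772.97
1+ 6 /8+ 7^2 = 203 /4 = 50.75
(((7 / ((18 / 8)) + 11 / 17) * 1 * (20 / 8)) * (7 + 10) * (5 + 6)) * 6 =31625 / 3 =10541.67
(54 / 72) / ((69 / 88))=22 / 23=0.96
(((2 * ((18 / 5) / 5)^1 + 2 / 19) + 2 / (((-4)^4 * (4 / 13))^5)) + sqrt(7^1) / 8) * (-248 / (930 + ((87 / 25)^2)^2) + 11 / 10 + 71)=134.83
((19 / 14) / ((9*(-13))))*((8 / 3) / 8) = -0.00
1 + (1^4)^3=2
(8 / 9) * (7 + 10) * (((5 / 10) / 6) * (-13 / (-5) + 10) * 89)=21182 / 15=1412.13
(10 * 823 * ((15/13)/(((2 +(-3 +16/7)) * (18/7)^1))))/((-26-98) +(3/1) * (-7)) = -201635/10179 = -19.81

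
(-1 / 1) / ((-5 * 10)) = 1 / 50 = 0.02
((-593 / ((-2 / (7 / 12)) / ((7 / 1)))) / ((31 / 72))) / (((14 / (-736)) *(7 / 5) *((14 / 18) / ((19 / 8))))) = -69968070 / 217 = -322433.50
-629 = -629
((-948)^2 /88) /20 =56169 /110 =510.63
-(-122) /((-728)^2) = 61 /264992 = 0.00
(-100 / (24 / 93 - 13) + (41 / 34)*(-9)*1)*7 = -56497 / 2686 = -21.03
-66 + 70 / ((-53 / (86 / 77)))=-39338 / 583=-67.48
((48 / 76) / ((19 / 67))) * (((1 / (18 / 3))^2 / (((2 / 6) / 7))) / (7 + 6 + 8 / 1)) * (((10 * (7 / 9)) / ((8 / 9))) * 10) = 5.41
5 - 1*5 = 0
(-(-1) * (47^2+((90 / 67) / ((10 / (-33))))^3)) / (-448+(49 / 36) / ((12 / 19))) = -275696954208 / 57928457615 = -4.76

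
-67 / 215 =-0.31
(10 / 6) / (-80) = -1 / 48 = -0.02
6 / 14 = 3 / 7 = 0.43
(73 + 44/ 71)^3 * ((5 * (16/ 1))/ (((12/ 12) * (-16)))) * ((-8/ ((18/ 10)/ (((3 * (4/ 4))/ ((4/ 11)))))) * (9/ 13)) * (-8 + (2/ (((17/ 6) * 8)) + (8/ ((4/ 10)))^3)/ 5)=6377320497213495885/ 79098331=80625222006.44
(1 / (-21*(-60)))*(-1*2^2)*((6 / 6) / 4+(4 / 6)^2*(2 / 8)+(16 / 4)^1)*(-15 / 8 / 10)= 0.00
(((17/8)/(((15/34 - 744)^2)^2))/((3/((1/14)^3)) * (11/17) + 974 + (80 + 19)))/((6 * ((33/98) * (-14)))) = -168962983/4399599478372074633507147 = -0.00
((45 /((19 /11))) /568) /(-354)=-165 /1273456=-0.00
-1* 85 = -85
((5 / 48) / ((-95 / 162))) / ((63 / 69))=-207 / 1064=-0.19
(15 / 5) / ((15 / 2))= 2 / 5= 0.40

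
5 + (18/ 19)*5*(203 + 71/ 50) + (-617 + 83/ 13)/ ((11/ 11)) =447922/ 1235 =362.69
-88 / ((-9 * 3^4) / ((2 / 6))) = 88 / 2187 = 0.04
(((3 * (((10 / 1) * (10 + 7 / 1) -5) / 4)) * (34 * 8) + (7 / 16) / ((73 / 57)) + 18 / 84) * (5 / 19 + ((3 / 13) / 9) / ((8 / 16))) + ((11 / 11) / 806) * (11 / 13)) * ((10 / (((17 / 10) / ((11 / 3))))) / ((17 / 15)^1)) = 201429.88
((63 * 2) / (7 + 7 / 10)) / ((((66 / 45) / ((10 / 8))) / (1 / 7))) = 3375 / 1694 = 1.99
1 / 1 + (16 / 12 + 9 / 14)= 125 / 42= 2.98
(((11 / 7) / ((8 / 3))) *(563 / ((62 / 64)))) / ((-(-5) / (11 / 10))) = 408738 / 5425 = 75.34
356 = 356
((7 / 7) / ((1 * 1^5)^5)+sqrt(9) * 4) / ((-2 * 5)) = -13 / 10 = -1.30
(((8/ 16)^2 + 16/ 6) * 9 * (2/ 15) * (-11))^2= 5929/ 4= 1482.25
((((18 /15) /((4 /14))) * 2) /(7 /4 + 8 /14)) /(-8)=-147 /325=-0.45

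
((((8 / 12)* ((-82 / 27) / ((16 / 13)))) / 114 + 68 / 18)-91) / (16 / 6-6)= 3222173 / 123120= 26.17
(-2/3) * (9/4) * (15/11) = -45/22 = -2.05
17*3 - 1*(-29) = 80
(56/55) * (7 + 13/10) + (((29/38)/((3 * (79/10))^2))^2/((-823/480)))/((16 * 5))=726131520659567564/85923480421421775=8.45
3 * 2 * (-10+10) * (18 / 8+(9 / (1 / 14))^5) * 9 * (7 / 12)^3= 0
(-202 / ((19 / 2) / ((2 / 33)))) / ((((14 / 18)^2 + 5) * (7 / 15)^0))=-10908 / 47443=-0.23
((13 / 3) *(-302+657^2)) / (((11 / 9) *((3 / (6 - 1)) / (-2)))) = -56075110 / 11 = -5097737.27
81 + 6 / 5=411 / 5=82.20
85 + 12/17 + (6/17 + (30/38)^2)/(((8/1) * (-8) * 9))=85.70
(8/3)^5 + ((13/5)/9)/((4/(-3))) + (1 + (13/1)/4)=337481/2430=138.88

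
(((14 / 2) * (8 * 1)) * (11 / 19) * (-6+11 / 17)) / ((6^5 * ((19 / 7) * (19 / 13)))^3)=-5280271997 / 893105773356104257536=-0.00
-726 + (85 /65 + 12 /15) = -47053 /65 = -723.89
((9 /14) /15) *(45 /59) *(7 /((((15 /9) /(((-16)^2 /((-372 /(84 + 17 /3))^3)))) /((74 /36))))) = -720209033 /711855945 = -1.01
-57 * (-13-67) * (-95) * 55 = -23826000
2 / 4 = 1 / 2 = 0.50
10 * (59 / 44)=295 / 22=13.41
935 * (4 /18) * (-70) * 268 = -35081200 /9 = -3897911.11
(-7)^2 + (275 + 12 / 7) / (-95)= 30648 / 665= 46.09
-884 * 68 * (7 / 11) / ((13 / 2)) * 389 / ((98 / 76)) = -136703936 / 77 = -1775375.79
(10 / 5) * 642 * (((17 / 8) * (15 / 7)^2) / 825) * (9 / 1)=147339 / 1078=136.68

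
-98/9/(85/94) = -9212/765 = -12.04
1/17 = 0.06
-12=-12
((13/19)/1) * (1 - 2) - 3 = -70/19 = -3.68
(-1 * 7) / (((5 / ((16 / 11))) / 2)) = -224 / 55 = -4.07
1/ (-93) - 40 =-3721/ 93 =-40.01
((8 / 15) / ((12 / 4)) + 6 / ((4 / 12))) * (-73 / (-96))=29857 / 2160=13.82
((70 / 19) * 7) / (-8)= -245 / 76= -3.22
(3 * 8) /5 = 24 /5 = 4.80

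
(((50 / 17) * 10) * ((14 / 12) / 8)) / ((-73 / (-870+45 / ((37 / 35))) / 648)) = 31503.77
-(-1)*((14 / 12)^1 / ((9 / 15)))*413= 14455 / 18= 803.06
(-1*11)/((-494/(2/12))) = 11/2964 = 0.00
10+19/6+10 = 139/6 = 23.17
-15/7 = -2.14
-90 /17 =-5.29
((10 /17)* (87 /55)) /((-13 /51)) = -522 /143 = -3.65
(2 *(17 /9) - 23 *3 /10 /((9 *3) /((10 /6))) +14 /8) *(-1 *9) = -551 /12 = -45.92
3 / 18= 1 / 6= 0.17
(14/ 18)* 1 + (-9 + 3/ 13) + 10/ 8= -3155/ 468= -6.74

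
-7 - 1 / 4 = -29 / 4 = -7.25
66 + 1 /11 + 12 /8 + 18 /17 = 25675 /374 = 68.65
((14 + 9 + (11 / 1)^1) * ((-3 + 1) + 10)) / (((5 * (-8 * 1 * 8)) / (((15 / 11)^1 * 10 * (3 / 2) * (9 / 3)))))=-2295 / 44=-52.16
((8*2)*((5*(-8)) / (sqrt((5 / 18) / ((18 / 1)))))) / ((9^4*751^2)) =-256*sqrt(5) / 411156729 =-0.00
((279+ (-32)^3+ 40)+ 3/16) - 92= -520653/16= -32540.81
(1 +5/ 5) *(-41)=-82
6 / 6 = 1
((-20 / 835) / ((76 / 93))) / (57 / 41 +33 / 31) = -39401 / 3299920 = -0.01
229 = 229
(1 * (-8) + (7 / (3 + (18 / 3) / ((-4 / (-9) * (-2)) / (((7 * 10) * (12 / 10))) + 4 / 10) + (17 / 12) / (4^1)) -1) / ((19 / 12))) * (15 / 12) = -590035 / 56221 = -10.49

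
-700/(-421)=1.66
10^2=100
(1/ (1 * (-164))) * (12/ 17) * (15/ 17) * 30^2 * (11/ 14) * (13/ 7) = -2895750/ 580601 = -4.99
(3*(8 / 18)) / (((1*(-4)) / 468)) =-156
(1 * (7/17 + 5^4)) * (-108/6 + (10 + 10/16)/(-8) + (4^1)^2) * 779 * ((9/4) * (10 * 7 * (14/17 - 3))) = 2570125436865/4624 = 555822975.10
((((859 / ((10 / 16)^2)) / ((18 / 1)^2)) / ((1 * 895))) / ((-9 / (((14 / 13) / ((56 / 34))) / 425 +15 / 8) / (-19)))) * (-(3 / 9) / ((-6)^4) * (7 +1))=-79630159 / 1288190840625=-0.00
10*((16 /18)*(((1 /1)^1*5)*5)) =2000 /9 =222.22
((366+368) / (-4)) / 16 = -11.47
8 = 8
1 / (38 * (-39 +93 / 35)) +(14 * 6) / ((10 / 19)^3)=3481130177 / 6042000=576.16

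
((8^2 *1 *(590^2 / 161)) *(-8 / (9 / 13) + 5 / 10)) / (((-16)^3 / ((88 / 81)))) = 190497725 / 469476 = 405.77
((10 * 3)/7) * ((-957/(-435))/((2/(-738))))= -24354/7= -3479.14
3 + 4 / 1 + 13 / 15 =118 / 15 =7.87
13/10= 1.30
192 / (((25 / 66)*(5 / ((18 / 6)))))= 38016 / 125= 304.13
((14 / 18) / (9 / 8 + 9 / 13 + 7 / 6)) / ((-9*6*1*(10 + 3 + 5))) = -26 / 96957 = -0.00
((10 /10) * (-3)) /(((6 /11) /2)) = -11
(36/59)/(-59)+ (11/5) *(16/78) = 299308/678795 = 0.44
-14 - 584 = -598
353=353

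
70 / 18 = 35 / 9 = 3.89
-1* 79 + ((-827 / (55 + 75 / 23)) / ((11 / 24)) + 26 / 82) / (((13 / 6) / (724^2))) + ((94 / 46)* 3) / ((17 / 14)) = -5695196693581931 / 767965055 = -7415958.13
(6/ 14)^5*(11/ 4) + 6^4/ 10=43577109/ 336140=129.64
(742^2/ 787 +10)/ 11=558434/ 8657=64.51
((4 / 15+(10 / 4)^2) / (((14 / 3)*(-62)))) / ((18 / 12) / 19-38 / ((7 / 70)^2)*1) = 7429 / 1253365960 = 0.00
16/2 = 8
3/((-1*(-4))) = 3/4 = 0.75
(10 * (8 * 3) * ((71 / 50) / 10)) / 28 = 213 / 175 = 1.22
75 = 75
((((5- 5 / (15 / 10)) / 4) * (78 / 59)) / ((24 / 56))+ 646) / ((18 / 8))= 458278 / 1593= 287.68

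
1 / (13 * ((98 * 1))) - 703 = -895621 / 1274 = -703.00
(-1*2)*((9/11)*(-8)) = 144/11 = 13.09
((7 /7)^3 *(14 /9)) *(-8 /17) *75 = -2800 /51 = -54.90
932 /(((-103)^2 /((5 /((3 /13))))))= 60580 /31827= 1.90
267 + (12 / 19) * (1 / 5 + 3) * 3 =25941 / 95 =273.06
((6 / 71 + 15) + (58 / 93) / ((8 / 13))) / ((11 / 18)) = 1275537 / 48422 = 26.34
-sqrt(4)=-2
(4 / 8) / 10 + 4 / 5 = 17 / 20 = 0.85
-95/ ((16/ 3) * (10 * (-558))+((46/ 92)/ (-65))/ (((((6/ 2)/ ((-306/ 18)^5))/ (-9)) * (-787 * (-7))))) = 68036150/ 21317478771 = 0.00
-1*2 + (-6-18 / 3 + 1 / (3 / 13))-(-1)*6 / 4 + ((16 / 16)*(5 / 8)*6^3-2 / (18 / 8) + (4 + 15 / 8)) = 131.82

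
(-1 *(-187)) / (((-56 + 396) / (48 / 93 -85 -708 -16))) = -275693 / 620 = -444.67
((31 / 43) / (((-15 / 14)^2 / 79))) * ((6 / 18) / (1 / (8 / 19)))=3840032 / 551475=6.96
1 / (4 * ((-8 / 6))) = -3 / 16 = -0.19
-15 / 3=-5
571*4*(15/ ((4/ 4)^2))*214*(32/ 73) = 234612480/ 73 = 3213869.59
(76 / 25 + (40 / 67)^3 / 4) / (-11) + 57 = 4691202037 / 82709825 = 56.72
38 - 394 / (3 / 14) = -1800.67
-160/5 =-32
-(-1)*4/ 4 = 1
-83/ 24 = -3.46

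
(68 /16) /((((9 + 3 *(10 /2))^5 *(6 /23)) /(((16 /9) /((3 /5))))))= 0.00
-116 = -116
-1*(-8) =8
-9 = -9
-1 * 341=-341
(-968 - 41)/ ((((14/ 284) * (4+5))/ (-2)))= 286556/ 63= 4548.51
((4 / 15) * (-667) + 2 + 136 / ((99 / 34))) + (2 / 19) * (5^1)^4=-595996 / 9405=-63.37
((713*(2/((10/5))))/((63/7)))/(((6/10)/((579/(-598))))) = -29915/234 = -127.84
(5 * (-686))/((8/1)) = -1715/4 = -428.75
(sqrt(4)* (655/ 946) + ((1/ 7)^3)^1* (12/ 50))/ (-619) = -5619463/ 2510648525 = -0.00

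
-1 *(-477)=477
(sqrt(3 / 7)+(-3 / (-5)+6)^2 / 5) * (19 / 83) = 19 * sqrt(21) / 581+20691 / 10375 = 2.14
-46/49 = -0.94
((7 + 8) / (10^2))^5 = 243 / 3200000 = 0.00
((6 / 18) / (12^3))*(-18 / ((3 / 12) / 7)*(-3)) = 7 / 24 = 0.29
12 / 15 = 4 / 5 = 0.80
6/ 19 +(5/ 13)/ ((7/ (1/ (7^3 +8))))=191741/ 606879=0.32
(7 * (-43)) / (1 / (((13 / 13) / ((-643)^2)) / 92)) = -301 / 38037308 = -0.00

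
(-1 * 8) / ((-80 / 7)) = 7 / 10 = 0.70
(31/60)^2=0.27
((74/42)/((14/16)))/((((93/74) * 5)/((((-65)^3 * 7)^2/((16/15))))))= 103248461265625/93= 1110198508232.53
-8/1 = -8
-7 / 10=-0.70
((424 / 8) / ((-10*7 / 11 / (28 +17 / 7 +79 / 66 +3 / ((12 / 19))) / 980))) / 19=-93757 / 6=-15626.17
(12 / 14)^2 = 36 / 49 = 0.73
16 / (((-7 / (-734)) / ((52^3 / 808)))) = 206412544 / 707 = 291955.51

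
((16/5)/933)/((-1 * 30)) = -8/69975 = -0.00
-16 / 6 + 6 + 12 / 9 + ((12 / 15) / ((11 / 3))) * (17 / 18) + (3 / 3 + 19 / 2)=1691 / 110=15.37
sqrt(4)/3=2/3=0.67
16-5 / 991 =15851 / 991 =15.99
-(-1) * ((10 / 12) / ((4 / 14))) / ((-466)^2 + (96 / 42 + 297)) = 245 / 18266244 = 0.00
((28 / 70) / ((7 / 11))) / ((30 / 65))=1.36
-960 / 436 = -240 / 109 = -2.20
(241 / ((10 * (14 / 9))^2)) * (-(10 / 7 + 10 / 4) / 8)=-214731 / 439040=-0.49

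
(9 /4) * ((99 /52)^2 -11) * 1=-179487 /10816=-16.59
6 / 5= 1.20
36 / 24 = 1.50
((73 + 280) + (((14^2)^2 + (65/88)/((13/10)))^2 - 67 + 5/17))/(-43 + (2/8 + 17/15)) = -728589234039135/20545316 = -35462546.99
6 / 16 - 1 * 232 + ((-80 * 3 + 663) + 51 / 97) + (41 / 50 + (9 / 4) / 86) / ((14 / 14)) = 80394747 / 417100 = 192.75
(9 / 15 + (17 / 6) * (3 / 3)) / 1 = 103 / 30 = 3.43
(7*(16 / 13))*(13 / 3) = 112 / 3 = 37.33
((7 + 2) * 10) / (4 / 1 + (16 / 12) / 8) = 108 / 5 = 21.60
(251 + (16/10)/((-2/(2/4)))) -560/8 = 903/5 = 180.60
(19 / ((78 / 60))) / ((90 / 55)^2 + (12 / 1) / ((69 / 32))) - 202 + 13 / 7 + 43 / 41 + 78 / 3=-1466321617 / 8558914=-171.32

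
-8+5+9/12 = -9/4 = -2.25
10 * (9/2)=45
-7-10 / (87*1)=-619 / 87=-7.11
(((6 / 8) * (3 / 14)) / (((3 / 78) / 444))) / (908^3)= 12987 / 5240293184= 0.00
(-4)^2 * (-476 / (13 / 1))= -7616 / 13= -585.85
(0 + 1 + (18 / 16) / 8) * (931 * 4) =4247.69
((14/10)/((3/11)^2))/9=847/405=2.09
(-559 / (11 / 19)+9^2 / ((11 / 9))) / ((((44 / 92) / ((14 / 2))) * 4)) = -398153 / 121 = -3290.52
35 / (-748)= -35 / 748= -0.05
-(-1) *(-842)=-842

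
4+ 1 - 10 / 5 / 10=24 / 5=4.80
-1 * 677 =-677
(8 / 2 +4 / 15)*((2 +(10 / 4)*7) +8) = 352 / 3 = 117.33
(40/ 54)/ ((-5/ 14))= -56/ 27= -2.07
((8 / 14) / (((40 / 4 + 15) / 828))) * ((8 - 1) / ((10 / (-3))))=-4968 / 125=-39.74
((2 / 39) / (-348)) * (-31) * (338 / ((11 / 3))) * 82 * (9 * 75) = 7435350 / 319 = 23308.31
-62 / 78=-31 / 39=-0.79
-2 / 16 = -1 / 8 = -0.12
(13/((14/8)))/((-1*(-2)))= 26/7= 3.71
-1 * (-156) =156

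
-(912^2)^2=-691798081536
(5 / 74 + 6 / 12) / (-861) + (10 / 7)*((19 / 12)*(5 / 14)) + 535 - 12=467233895 / 891996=523.81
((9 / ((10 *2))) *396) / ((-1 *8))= -891 / 40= -22.28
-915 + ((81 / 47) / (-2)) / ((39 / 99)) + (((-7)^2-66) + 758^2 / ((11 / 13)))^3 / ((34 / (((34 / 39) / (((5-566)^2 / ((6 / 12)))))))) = 362674264165667469354 / 28438224529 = 12753055796.29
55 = 55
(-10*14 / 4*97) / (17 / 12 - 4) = 40740 / 31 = 1314.19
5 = 5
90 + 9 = 99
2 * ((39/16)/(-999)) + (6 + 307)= 833819/2664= 313.00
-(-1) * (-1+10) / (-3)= -3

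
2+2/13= 28/13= 2.15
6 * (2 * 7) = 84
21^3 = 9261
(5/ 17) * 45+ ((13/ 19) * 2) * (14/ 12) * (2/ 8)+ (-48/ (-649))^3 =14446655455895/ 1059541224324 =13.63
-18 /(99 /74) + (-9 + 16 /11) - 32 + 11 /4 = -50.25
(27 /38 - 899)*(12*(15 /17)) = -3072150 /323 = -9511.30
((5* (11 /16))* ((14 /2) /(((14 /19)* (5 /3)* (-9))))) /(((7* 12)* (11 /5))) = -95 /8064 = -0.01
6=6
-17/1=-17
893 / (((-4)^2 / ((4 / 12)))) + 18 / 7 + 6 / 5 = 37591 / 1680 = 22.38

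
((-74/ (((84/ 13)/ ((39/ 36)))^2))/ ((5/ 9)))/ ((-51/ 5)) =1056757/ 2878848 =0.37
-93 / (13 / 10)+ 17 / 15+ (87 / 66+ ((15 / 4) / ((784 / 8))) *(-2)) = -29077709 / 420420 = -69.16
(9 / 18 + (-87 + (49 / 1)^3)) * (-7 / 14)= -58781.25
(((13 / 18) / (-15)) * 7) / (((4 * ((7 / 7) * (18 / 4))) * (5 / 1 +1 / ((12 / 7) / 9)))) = -0.00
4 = 4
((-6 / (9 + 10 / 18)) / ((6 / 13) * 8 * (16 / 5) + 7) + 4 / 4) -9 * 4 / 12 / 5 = 96403 / 262945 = 0.37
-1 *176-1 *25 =-201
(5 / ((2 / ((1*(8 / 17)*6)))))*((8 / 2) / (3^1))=160 / 17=9.41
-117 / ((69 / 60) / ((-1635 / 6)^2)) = -173759625 / 23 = -7554766.30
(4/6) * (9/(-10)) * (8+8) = -48/5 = -9.60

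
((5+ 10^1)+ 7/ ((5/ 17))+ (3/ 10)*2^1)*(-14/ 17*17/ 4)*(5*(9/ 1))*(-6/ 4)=37233/ 4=9308.25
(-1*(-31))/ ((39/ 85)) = 2635/ 39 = 67.56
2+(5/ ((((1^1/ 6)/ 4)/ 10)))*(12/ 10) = 1442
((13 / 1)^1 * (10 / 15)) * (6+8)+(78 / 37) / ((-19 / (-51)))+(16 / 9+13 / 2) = 1711703 / 12654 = 135.27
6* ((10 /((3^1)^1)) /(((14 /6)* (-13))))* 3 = -180 /91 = -1.98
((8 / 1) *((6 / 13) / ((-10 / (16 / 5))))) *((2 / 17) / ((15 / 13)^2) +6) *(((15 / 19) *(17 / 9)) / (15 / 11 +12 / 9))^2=-6131637248 / 2787993975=-2.20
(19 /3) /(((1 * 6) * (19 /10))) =5 /9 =0.56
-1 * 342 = -342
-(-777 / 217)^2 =-12321 / 961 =-12.82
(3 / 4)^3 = 27 / 64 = 0.42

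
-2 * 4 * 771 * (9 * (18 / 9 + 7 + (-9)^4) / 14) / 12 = -15196410 / 7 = -2170915.71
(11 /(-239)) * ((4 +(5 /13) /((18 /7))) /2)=-10681 /111852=-0.10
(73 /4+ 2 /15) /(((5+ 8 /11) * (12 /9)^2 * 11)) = 0.16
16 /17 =0.94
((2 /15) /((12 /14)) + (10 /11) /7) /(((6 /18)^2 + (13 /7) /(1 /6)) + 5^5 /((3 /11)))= 989 /39742120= 0.00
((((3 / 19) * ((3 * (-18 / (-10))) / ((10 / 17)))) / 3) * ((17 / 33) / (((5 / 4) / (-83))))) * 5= -82.63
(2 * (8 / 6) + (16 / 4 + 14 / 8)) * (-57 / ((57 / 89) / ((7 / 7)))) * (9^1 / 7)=-26967 / 28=-963.11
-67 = -67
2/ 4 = 1/ 2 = 0.50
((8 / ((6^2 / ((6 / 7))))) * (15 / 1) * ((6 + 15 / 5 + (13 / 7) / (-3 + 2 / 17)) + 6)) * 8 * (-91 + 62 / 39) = -2747198080 / 93639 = -29338.18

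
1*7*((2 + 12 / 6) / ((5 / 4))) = 112 / 5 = 22.40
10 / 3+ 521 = 1573 / 3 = 524.33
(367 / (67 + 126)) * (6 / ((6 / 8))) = 2936 / 193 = 15.21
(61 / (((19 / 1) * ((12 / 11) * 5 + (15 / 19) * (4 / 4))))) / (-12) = -0.04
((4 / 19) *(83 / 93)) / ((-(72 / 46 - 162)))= 3818 / 3260115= 0.00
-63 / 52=-1.21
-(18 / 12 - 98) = 193 / 2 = 96.50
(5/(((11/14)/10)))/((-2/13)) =-4550/11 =-413.64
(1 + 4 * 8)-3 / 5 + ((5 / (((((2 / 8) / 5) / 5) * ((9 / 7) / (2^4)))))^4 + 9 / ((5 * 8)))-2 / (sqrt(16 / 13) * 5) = 78675968000001712421 / 52488-sqrt(13) / 10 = 1498932479804940.05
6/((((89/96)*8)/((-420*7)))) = -211680/89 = -2378.43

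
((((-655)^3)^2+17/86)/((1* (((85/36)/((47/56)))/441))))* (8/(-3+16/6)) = -1085871459266926477780698/3655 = -297092054518994932361.34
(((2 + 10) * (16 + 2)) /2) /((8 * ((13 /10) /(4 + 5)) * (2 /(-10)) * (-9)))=675 /13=51.92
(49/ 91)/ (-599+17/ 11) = -0.00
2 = 2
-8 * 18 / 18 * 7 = -56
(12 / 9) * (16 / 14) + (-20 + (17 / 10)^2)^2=294.28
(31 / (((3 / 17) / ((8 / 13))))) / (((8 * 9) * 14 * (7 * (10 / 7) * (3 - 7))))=-527 / 196560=-0.00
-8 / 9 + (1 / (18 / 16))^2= -8 / 81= -0.10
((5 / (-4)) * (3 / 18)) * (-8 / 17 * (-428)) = -2140 / 51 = -41.96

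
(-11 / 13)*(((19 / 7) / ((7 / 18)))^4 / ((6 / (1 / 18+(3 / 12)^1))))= -7663656726 / 74942413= -102.26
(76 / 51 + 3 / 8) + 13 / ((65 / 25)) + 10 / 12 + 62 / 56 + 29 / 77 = 96157 / 10472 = 9.18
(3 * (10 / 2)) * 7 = 105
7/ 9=0.78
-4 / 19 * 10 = -40 / 19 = -2.11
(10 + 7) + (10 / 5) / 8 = 69 / 4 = 17.25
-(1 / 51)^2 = -1 / 2601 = -0.00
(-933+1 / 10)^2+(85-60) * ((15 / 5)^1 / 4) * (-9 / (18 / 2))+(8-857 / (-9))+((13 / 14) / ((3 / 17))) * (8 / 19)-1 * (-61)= 52096438351 / 59850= 870450.10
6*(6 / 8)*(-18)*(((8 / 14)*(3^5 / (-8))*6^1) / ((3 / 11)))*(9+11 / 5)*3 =5196312 / 5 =1039262.40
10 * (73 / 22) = 365 / 11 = 33.18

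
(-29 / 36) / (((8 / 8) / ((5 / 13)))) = -145 / 468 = -0.31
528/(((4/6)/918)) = 727056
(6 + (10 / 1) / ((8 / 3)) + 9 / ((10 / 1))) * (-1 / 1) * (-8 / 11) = 426 / 55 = 7.75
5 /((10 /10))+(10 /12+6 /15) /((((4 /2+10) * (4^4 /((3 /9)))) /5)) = 276517 /55296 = 5.00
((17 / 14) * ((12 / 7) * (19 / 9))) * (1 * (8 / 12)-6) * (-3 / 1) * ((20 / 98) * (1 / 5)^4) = 20672 / 900375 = 0.02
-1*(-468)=468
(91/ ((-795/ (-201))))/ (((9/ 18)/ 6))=73164/ 265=276.09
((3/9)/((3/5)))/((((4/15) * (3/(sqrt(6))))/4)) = 25 * sqrt(6)/9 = 6.80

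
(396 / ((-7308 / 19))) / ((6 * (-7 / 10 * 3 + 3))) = -1045 / 5481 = -0.19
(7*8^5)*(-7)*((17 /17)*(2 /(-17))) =3211264 /17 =188897.88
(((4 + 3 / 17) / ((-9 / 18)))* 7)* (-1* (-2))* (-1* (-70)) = -139160 / 17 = -8185.88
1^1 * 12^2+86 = 230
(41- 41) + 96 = 96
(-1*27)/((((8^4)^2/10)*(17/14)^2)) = -6615/606076928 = -0.00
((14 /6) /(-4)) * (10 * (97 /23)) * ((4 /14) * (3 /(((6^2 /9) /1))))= -485 /92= -5.27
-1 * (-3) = 3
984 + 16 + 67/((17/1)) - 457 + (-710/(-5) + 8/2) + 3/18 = 70697/102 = 693.11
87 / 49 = 1.78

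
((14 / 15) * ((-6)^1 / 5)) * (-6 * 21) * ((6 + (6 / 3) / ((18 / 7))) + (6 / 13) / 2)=989.05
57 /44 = 1.30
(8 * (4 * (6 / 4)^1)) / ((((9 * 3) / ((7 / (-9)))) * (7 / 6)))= -32 / 27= -1.19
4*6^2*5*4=2880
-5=-5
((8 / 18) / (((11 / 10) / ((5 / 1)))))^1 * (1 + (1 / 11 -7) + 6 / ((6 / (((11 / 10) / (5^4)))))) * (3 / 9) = -1624516 / 408375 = -3.98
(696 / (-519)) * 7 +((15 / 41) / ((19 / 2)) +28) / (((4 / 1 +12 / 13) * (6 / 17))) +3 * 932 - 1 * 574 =57669480769 / 25875264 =2228.75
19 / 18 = 1.06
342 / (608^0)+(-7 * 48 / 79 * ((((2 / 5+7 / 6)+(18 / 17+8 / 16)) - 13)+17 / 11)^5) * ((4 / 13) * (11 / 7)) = 447322865566833389661002 / 5404068329987559375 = 82775.21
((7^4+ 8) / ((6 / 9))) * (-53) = -383031 / 2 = -191515.50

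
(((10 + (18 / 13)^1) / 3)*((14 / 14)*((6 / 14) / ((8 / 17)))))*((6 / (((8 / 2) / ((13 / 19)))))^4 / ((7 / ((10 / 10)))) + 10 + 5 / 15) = 288971931215 / 7969389792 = 36.26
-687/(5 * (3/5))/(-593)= 0.39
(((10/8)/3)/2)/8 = 5/192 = 0.03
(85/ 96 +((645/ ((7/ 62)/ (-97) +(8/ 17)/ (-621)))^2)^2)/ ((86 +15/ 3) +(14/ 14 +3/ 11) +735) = 593948176981612697450347898586010807825945867/ 38720286978772708570235520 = 15339456995947055389.28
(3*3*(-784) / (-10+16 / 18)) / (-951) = -10584 / 12997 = -0.81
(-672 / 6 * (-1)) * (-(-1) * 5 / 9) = 560 / 9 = 62.22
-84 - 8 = -92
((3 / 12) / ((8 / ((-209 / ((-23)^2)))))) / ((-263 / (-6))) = -627 / 2226032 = -0.00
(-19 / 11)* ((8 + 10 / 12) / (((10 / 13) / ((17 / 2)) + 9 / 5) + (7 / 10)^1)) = -222547 / 37785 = -5.89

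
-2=-2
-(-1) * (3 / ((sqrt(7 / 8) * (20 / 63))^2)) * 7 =238.14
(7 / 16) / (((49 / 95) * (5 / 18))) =171 / 56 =3.05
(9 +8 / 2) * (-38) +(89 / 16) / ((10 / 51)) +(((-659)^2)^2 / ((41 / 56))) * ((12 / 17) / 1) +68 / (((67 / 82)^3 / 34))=6098953626424095336369 / 33541089760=181835285319.13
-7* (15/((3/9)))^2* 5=-70875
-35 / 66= -0.53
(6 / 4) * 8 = 12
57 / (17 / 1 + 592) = 19 / 203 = 0.09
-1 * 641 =-641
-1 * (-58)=58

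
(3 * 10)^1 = 30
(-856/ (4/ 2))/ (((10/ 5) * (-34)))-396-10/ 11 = -73045/ 187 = -390.61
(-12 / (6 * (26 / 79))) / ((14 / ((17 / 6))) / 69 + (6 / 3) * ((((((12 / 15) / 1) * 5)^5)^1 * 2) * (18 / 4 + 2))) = -30889 / 135330156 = -0.00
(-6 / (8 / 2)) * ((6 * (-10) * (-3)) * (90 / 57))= -8100 / 19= -426.32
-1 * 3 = -3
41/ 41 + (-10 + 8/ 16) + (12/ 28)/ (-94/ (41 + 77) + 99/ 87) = -29615/ 4088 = -7.24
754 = 754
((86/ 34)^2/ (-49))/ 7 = -1849/ 99127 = -0.02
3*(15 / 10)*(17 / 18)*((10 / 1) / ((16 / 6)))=255 / 16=15.94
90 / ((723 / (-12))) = -360 / 241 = -1.49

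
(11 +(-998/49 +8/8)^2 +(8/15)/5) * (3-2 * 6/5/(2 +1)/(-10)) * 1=764996188/643125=1189.50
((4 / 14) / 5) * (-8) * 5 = -16 / 7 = -2.29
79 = 79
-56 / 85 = -0.66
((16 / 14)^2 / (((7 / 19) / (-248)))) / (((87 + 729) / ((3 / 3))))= -18848 / 17493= -1.08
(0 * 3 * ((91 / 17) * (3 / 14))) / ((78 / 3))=0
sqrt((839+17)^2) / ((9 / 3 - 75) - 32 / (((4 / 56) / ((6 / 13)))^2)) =-18083 / 29745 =-0.61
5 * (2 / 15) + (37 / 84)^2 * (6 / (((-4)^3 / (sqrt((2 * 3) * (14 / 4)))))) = 2 / 3 - 1369 * sqrt(21) / 75264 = 0.58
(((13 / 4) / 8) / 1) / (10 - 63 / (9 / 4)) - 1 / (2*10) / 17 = -0.03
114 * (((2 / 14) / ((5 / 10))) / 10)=114 / 35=3.26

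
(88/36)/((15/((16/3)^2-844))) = -32296/243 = -132.91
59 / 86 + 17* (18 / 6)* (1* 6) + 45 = 30245 / 86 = 351.69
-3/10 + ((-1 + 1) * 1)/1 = -0.30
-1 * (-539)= 539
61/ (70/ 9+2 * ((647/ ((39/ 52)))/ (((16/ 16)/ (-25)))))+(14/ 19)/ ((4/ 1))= 674012/ 3687235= 0.18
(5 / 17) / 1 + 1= 22 / 17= 1.29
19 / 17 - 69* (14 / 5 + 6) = -51517 / 85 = -606.08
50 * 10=500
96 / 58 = 48 / 29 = 1.66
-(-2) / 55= 2 / 55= 0.04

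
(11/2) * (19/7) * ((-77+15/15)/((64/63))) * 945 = -33773355/32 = -1055417.34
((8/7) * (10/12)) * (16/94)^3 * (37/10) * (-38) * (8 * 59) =-679559168/2180283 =-311.68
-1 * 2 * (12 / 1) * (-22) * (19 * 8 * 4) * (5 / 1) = 1605120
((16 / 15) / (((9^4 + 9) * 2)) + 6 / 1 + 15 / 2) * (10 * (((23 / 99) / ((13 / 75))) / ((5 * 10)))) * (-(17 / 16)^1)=-40015331 / 10406880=-3.85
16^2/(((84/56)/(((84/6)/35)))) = 1024/15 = 68.27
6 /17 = 0.35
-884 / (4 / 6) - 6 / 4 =-2655 / 2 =-1327.50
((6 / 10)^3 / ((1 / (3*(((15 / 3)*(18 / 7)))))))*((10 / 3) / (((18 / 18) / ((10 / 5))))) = 1944 / 35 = 55.54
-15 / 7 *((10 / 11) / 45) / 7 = -10 / 1617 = -0.01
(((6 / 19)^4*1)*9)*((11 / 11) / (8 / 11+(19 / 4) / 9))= 4618944 / 64769537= 0.07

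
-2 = -2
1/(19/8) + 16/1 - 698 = -12950/19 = -681.58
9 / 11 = 0.82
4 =4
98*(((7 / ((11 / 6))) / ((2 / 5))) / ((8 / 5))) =25725 / 44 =584.66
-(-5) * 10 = 50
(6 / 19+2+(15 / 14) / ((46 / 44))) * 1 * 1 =10219 / 3059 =3.34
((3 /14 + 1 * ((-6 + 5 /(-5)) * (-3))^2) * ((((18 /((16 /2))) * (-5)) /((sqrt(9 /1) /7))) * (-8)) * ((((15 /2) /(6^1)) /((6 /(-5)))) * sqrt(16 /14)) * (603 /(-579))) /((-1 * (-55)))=31039425 * sqrt(14) /59444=1953.75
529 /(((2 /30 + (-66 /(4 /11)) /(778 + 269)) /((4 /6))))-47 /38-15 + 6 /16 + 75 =-551207127 /169784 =-3246.52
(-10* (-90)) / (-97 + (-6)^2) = -900 / 61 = -14.75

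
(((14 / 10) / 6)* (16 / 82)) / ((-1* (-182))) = 2 / 7995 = 0.00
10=10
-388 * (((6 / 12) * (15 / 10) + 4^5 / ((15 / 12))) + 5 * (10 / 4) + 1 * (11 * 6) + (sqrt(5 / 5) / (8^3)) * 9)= -223107469 / 640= -348605.42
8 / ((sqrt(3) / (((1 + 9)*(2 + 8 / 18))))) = 1760*sqrt(3) / 27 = 112.90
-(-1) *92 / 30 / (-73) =-46 / 1095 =-0.04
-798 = -798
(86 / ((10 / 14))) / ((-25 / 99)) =-59598 / 125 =-476.78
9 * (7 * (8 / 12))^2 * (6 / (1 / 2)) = 2352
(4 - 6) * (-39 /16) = 39 /8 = 4.88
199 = 199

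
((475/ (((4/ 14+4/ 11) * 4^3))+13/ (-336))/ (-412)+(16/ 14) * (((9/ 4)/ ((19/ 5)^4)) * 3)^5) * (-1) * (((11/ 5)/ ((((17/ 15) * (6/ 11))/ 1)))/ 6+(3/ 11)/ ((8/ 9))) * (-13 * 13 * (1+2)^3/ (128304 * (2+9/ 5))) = -561170594412466491829707310889131235/ 2409812987417612379331689214033107812352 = -0.00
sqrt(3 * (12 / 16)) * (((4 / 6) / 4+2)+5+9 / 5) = 269 / 20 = 13.45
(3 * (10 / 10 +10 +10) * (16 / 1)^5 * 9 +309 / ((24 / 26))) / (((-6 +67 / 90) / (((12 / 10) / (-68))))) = 1996351.08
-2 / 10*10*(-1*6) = 12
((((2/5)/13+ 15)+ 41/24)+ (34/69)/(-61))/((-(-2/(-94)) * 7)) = -112.34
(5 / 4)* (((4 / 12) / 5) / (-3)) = -1 / 36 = -0.03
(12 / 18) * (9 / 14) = 3 / 7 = 0.43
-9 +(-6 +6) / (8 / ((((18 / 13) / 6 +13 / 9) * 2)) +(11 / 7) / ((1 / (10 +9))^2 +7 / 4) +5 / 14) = -9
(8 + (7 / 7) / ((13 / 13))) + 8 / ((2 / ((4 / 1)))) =25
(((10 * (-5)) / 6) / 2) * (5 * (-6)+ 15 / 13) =3125 / 26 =120.19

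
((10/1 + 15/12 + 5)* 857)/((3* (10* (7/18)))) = 33423/28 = 1193.68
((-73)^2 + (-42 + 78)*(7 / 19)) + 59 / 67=6801822 / 1273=5343.14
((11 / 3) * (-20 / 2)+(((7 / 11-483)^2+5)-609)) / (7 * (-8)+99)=5396.14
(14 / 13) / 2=7 / 13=0.54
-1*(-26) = 26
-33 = -33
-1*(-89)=89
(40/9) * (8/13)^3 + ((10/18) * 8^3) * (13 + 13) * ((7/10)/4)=1295.26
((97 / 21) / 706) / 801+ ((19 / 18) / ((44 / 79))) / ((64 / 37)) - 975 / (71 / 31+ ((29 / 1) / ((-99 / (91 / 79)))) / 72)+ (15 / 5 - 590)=-1350951600199894364533 / 1334297676767666688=-1012.48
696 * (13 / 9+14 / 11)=62408 / 33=1891.15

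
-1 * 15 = -15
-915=-915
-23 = -23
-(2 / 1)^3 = -8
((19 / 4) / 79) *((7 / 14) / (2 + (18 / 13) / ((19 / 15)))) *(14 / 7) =4693 / 241424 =0.02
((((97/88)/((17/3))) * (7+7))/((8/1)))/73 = 0.00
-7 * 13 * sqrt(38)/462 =-13 * sqrt(38)/66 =-1.21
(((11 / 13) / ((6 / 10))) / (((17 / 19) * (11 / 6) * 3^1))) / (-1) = -190 / 663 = -0.29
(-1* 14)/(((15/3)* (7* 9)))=-2/45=-0.04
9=9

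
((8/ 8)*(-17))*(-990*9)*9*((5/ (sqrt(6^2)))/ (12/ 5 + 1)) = 334125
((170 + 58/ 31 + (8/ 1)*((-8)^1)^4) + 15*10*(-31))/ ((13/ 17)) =14908762/ 403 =36994.45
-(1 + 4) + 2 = -3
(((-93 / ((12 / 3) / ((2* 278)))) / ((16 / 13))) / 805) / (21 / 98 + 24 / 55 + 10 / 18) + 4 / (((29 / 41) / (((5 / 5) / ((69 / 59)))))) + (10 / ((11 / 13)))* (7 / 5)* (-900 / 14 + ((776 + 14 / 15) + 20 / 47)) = 313762582573373 / 26607777240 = 11792.14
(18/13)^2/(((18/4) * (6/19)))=228/169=1.35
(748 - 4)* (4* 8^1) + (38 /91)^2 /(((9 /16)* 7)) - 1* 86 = 12375861670 /521703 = 23722.04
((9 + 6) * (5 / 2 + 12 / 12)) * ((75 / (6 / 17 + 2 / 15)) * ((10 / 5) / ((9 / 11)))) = 2454375 / 124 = 19793.35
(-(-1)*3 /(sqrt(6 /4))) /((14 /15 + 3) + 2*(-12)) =-15*sqrt(6) /301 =-0.12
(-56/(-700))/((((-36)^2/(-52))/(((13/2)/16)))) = -169/129600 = -0.00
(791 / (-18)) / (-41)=791 / 738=1.07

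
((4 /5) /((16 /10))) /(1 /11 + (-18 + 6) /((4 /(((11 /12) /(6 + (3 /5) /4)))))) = -1.40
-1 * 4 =-4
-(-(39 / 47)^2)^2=-2313441 / 4879681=-0.47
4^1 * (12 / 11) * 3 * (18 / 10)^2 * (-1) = -42.41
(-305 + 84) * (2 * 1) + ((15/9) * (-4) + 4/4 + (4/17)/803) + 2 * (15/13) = -237104063/532389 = -445.36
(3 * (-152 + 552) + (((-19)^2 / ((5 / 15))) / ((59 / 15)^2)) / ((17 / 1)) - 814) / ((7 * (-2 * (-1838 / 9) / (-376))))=-19530753462 / 380685641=-51.30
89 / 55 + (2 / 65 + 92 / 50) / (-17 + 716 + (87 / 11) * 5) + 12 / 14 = 125939039 / 50825775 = 2.48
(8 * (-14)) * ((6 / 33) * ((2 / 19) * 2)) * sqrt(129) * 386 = -18795.07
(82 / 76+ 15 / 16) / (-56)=-613 / 17024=-0.04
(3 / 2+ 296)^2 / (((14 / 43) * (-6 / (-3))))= 2174725 / 16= 135920.31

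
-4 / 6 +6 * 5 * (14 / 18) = 68 / 3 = 22.67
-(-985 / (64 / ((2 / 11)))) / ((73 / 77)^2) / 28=75845 / 682112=0.11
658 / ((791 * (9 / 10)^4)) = 940000 / 741393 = 1.27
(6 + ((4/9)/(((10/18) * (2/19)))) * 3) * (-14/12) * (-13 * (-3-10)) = -28392/5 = -5678.40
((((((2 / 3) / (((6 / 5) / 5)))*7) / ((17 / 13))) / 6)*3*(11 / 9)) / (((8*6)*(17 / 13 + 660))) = 325325 / 1136454624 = 0.00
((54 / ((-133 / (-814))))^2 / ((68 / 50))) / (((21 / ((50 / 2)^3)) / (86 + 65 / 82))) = 447622680810937500 / 86304631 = 5186543011.94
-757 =-757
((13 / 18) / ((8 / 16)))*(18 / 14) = 13 / 7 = 1.86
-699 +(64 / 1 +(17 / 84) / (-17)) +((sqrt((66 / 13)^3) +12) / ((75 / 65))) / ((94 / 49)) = -12428119 / 19740 +539 * sqrt(858) / 3055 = -624.42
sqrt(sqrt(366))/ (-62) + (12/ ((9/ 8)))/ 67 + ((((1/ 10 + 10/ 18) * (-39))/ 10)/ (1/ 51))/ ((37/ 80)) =-10477436/ 37185 - 366^(1/ 4)/ 62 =-281.84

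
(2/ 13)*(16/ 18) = 16/ 117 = 0.14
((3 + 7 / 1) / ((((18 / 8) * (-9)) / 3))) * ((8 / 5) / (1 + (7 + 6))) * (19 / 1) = -608 / 189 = -3.22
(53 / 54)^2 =2809 / 2916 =0.96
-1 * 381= -381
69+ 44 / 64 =1115 / 16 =69.69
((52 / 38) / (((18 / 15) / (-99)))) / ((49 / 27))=-57915 / 931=-62.21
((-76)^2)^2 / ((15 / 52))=1734833152 / 15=115655543.47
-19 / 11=-1.73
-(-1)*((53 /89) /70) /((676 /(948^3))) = 5644310472 /526435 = 10721.76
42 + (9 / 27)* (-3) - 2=39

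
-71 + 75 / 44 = -3049 / 44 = -69.30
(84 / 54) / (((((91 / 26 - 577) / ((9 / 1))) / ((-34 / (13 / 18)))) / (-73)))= -1250928 / 14911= -83.89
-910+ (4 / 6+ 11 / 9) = -8173 / 9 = -908.11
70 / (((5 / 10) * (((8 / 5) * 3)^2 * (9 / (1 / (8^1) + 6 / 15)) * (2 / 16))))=1225 / 432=2.84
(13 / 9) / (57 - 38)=13 / 171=0.08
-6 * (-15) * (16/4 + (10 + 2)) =1440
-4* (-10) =40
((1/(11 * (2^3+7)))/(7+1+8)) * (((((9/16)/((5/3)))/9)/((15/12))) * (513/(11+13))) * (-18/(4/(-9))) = 13851/1408000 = 0.01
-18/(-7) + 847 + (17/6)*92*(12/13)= 99207/91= 1090.19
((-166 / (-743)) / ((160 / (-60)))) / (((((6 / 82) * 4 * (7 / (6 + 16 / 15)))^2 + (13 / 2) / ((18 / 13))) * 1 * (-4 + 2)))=10581842889 / 1207069479886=0.01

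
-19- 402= -421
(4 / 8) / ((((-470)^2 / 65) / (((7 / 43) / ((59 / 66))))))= 3003 / 112084660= 0.00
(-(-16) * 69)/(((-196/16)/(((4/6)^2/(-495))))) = 5888/72765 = 0.08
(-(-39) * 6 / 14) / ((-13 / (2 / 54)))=-0.05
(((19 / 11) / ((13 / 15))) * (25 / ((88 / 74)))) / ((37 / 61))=434625 / 6292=69.08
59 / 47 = 1.26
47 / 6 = 7.83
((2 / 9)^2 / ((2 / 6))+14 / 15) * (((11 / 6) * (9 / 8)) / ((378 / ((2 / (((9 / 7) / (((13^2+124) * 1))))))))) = 235279 / 87480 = 2.69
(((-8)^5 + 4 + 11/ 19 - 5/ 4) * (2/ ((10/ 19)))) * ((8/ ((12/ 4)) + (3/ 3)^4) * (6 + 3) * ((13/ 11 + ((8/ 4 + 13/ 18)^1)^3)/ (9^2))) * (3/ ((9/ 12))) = -682269098965/ 157464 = -4332857.66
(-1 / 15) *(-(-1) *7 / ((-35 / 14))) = 14 / 75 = 0.19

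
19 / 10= 1.90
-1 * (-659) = 659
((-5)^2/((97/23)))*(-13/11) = -7475/1067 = -7.01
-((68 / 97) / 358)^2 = -0.00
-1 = -1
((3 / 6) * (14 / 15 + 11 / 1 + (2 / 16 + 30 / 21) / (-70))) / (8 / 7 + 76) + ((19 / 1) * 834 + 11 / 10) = 5750623663 / 362880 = 15847.18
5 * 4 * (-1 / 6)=-10 / 3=-3.33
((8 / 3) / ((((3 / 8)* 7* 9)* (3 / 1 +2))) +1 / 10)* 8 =556 / 567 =0.98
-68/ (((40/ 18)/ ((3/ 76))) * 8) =-459/ 3040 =-0.15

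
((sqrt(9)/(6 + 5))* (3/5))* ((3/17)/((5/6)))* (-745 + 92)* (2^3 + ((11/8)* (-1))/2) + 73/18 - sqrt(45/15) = -54331229/336600 - sqrt(3) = -163.14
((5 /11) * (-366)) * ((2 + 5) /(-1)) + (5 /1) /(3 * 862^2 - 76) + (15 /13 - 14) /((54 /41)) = 9938583897289 /8606385216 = 1154.79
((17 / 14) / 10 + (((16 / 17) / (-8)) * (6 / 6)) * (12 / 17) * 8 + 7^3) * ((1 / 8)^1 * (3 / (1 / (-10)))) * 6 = -124702317 / 16184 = -7705.28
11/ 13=0.85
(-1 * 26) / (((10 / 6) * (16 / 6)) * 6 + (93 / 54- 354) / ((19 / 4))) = 2223 / 4061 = 0.55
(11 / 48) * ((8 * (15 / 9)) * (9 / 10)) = 11 / 4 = 2.75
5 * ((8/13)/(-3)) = -40/39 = -1.03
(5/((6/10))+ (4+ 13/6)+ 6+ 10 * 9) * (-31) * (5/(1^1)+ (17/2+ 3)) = -226083/4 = -56520.75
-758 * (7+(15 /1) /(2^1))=-10991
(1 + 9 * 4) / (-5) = -37 / 5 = -7.40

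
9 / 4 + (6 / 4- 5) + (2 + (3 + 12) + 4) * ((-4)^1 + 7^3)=28471 / 4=7117.75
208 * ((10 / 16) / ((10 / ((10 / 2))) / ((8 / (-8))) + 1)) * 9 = -1170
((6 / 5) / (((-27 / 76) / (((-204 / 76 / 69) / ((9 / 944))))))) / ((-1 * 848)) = -8024 / 493695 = -0.02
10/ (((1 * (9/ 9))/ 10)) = 100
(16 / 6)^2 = 64 / 9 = 7.11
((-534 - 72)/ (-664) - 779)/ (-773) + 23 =24.01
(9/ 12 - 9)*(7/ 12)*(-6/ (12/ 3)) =231/ 32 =7.22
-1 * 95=-95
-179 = -179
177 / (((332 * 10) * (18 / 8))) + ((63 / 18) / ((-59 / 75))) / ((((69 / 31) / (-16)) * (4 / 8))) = 216212063 / 3378930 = 63.99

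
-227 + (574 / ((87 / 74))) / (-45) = -931181 / 3915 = -237.85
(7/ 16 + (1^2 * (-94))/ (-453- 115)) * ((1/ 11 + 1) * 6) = 6165/ 1562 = 3.95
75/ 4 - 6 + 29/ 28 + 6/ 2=235/ 14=16.79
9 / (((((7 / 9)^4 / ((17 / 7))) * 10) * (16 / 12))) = 3011499 / 672280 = 4.48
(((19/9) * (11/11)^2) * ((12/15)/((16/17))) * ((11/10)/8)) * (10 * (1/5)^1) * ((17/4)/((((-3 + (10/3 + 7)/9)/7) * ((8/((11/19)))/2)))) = -734349/640000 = -1.15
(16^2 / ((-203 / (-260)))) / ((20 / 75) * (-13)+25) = 998400 / 65569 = 15.23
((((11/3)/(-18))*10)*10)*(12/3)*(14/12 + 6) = -47300/81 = -583.95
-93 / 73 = -1.27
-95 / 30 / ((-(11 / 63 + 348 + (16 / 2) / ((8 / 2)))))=399 / 44122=0.01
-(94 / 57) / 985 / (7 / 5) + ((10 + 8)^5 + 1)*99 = 14704053418499 / 78603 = 187067331.00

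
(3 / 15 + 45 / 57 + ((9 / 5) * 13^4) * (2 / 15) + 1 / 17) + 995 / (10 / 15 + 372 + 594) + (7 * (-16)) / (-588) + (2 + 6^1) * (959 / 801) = 36063313088881 / 5252076900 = 6866.49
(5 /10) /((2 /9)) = 9 /4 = 2.25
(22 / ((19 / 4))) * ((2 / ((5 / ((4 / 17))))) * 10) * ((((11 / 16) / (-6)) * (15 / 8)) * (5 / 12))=-0.39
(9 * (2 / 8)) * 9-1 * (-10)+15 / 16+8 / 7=32.33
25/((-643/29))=-725/643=-1.13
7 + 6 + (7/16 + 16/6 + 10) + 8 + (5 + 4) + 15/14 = 14843/336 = 44.18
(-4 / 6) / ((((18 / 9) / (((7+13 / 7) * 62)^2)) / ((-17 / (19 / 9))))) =753593136 / 931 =809444.83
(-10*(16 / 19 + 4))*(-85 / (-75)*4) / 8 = -1564 / 57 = -27.44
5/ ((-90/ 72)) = -4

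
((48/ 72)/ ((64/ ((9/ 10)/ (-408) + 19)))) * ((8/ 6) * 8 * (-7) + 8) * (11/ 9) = -16.12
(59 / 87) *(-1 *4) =-236 / 87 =-2.71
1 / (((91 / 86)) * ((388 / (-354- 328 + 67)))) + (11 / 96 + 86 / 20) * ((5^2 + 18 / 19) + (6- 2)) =10522221797 / 80502240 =130.71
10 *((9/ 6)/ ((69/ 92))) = 20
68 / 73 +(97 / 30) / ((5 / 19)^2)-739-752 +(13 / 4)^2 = -627573697 / 438000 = -1432.82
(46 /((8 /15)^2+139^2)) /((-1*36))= -575 /8694578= -0.00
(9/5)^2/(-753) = -27/6275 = -0.00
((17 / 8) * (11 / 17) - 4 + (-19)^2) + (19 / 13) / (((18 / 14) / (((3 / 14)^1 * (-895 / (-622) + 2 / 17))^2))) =14590525504925 / 40698649264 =358.50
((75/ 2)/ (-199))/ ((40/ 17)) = -255/ 3184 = -0.08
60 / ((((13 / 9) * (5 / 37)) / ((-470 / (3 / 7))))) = -4382280 / 13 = -337098.46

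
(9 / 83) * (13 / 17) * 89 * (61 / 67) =635193 / 94537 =6.72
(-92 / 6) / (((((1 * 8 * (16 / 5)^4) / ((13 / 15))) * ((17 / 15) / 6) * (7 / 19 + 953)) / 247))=-877004375 / 40362049536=-0.02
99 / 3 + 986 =1019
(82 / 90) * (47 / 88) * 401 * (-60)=-772727 / 66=-11707.98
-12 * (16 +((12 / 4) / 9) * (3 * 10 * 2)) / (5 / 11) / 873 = -528 / 485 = -1.09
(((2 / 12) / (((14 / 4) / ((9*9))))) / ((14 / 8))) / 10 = 54 / 245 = 0.22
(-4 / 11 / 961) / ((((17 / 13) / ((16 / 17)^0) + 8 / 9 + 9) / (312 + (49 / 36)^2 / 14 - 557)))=8251061 / 997056720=0.01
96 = 96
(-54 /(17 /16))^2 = 746496 /289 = 2583.03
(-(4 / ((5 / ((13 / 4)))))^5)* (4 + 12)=-5940688 / 3125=-1901.02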